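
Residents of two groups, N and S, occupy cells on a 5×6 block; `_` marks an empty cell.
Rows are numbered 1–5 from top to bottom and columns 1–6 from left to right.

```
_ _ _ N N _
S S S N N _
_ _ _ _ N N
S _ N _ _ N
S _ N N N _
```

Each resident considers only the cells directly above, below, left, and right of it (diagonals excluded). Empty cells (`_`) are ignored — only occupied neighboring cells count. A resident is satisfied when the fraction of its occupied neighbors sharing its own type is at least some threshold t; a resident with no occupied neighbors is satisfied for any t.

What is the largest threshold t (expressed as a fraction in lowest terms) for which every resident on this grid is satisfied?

1/2

(1,4)N 2/2
(1,5)N 2/2
(2,1)S 1/1
(2,2)S 2/2
(2,3)S 1/2
(2,4)N 2/3
(2,5)N 3/3
(3,5)N 2/2
(3,6)N 2/2
(4,1)S 1/1
(4,3)N 1/1
(4,6)N 1/1
(5,1)S 1/1
(5,3)N 2/2
(5,4)N 2/2
(5,5)N 1/1
The smallest same-type fraction is 1/2 at (2,3), which reduces to 1/2. Any threshold above that leaves this resident unsatisfied.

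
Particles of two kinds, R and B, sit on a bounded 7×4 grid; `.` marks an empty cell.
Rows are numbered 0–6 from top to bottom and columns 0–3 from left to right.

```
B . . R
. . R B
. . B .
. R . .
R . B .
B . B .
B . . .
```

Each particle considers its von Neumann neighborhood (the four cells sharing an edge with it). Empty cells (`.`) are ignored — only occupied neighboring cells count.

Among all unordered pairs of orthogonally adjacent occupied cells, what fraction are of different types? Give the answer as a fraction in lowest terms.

Scan each occupied cell's neighbors to the right and below so each pair is counted once.
Row 0: R(0,3)–B(1,3)≠  → 1/1 unlike.
Row 1: R(1,2)–B(1,3)≠ R(1,2)–B(2,2)≠  → 2/2 unlike.
Row 4: R(4,0)–B(5,0)≠ B(4,2)–B(5,2)=  → 1/2 unlike.
Row 5: B(5,0)–B(6,0)=  → 0/1 unlike.
Total adjacent occupied pairs: 6; unlike-type pairs: 4.
4/6 reduces to 2/3.

2/3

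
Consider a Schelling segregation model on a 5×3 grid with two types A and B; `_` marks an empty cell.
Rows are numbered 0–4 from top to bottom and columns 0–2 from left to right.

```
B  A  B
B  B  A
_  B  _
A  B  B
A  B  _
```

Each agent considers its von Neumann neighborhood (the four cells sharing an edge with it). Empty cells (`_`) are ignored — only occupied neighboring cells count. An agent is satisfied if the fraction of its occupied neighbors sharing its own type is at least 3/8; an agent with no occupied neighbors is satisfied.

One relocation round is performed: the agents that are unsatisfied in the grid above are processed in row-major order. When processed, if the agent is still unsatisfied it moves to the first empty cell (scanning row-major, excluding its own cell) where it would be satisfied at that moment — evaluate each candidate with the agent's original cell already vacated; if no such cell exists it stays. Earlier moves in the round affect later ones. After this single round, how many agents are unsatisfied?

2

Initially unsatisfied (in order): (0,1), (0,2), (1,2).
  (0,1): no empty cell satisfies it; stays.
  (0,2) → (2,0).
  (1,2) → (0,2).
Resulting grid:
B A A
B B _
B B _
A B B
A B _
Unsatisfied now: (0,1), (3,0).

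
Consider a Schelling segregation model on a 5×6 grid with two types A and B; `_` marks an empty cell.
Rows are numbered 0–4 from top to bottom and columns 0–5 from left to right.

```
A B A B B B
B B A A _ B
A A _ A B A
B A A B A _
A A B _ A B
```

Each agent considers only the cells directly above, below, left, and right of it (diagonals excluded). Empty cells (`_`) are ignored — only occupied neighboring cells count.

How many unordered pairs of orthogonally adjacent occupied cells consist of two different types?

21

Scan each occupied cell's neighbors to the right and below so each pair is counted once.
From row 0: 5 unlike of 10 pairs (running 5/10).
From row 1: 4 unlike of 7 pairs (running 9/17).
From row 2: 5 unlike of 7 pairs (running 14/24).
From row 3: 5 unlike of 8 pairs (running 19/32).
From row 4: 2 unlike of 3 pairs (running 21/35).
Total adjacent occupied pairs: 35; unlike-type pairs: 21.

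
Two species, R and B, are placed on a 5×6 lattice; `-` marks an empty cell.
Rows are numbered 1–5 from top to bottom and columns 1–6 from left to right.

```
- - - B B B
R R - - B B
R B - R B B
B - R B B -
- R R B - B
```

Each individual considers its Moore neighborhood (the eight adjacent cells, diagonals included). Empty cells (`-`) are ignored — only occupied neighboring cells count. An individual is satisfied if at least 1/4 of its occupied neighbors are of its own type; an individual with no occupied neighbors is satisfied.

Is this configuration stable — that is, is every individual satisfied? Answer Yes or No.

Row 1: (1,4)B 2/2 ok · (1,5)B 4/4 ok · (1,6)B 3/3 ok
Row 2: (2,1)R 2/3 ok · (2,2)R 2/3 ok · (2,5)B 6/7 ok · (2,6)B 5/5 ok
Row 3: (3,1)R 2/4 ok · (3,2)B 1/5 unhappy · (3,4)R 1/5 unhappy · (3,5)B 5/6 ok · (3,6)B 4/4 ok
Row 4: (4,1)B 1/3 ok · (4,3)R 3/6 ok · (4,4)B 3/6 ok · (4,5)B 5/6 ok
Row 5: (5,2)R 2/3 ok · (5,3)R 2/4 ok · (5,4)B 2/4 ok · (5,6)B 1/1 ok
For instance (3,2) has only 1/5 same-type neighbors, below 1/4.

No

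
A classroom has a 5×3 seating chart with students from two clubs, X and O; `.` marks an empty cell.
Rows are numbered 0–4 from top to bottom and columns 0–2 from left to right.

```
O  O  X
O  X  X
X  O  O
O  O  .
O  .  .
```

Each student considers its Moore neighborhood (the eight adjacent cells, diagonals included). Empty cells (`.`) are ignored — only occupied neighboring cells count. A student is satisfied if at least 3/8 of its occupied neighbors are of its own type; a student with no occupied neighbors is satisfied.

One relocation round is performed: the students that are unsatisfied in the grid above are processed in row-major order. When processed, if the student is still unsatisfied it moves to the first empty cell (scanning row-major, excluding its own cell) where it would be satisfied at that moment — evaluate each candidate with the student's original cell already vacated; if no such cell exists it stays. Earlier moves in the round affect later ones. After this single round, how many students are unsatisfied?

Initially unsatisfied (in order): (2,0).
  (2,0): no empty cell satisfies it; stays.
Resulting grid:
O O X
O X X
X O O
O O .
O . .
Unsatisfied now: (2,0).

1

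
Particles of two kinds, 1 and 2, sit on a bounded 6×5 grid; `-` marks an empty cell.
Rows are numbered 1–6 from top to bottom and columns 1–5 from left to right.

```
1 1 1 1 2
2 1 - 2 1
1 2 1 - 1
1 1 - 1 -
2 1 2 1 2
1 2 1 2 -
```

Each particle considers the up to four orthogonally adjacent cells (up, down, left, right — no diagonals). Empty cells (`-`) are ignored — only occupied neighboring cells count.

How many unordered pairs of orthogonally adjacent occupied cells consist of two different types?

23

Scan each occupied cell's neighbors to the right and below so each pair is counted once.
Row 1: 1(1,1)–1(1,2)= 1(1,1)–2(2,1)≠ 1(1,2)–1(1,3)= 1(1,2)–1(2,2)= 1(1,3)–1(1,4)= 1(1,4)–2(1,5)≠ 1(1,4)–2(2,4)≠ 2(1,5)–1(2,5)≠  → 4/8 unlike.
Row 2: 2(2,1)–1(2,2)≠ 2(2,1)–1(3,1)≠ 1(2,2)–2(3,2)≠ 2(2,4)–1(2,5)≠ 1(2,5)–1(3,5)=  → 4/5 unlike.
Row 3: 1(3,1)–2(3,2)≠ 1(3,1)–1(4,1)= 2(3,2)–1(3,3)≠ 2(3,2)–1(4,2)≠  → 3/4 unlike.
Row 4: 1(4,1)–1(4,2)= 1(4,1)–2(5,1)≠ 1(4,2)–1(5,2)= 1(4,4)–1(5,4)=  → 1/4 unlike.
Row 5: 2(5,1)–1(5,2)≠ 2(5,1)–1(6,1)≠ 1(5,2)–2(5,3)≠ 1(5,2)–2(6,2)≠ 2(5,3)–1(5,4)≠ 2(5,3)–1(6,3)≠ 1(5,4)–2(5,5)≠ 1(5,4)–2(6,4)≠  → 8/8 unlike.
Row 6: 1(6,1)–2(6,2)≠ 2(6,2)–1(6,3)≠ 1(6,3)–2(6,4)≠  → 3/3 unlike.
Total adjacent occupied pairs: 32; unlike-type pairs: 23.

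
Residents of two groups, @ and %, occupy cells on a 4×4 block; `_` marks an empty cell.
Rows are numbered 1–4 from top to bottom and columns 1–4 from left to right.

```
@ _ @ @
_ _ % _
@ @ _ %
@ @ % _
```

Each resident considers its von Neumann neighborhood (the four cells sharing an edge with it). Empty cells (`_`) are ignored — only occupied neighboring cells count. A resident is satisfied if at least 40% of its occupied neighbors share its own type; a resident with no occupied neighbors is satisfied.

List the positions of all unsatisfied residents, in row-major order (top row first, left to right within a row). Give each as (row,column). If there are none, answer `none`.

(2,3), (4,3)

(1,1)@ 0/0 satisfied
(1,3)@ 1/2 satisfied
(1,4)@ 1/1 satisfied
(2,3)% 0/1 not
(3,1)@ 2/2 satisfied
(3,2)@ 2/2 satisfied
(3,4)% 0/0 satisfied
(4,1)@ 2/2 satisfied
(4,2)@ 2/3 satisfied
(4,3)% 0/1 not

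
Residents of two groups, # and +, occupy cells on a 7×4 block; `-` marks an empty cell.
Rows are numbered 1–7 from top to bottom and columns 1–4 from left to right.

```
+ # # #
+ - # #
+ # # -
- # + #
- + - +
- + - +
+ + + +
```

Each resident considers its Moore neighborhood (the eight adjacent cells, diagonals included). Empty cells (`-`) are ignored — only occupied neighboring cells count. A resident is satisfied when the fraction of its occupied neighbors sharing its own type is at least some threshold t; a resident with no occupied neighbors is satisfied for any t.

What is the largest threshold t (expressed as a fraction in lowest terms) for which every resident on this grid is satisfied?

Row 1: (1,1)+ 1/2 · (1,2)# 2/4 · (1,3)# 4/4 · (1,4)# 3/3
Row 2: (2,1)+ 2/4 · (2,3)# 6/6 · (2,4)# 4/4
Row 3: (3,1)+ 1/3 · (3,2)# 3/6 · (3,3)# 5/6
Row 4: (4,2)# 2/5 · (4,3)+ 2/6 · (4,4)# 1/3
Row 5: (5,2)+ 2/3 · (5,4)+ 2/3
Row 6: (6,2)+ 4/4 · (6,4)+ 3/3
Row 7: (7,1)+ 2/2 · (7,2)+ 3/3 · (7,3)+ 4/4 · (7,4)+ 2/2
The smallest same-type fraction is 1/3 at (3,1), which reduces to 1/3. Any threshold above that leaves this resident unsatisfied.

1/3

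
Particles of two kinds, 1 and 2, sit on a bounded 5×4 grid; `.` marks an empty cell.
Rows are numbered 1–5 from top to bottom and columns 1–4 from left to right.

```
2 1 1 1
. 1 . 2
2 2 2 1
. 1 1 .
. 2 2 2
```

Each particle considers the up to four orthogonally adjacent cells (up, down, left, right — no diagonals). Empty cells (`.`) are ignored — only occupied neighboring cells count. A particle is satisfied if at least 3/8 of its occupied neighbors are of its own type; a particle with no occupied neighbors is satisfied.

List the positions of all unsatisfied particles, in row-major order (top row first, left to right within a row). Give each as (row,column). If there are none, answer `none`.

(1,1), (2,4), (3,3), (3,4), (4,2), (4,3)

Row 1: (1,1)2 0/1 ✗ · (1,2)1 2/3 ✓ · (1,3)1 2/2 ✓ · (1,4)1 1/2 ✓
Row 2: (2,2)1 1/2 ✓ · (2,4)2 0/2 ✗
Row 3: (3,1)2 1/1 ✓ · (3,2)2 2/4 ✓ · (3,3)2 1/3 ✗ · (3,4)1 0/2 ✗
Row 4: (4,2)1 1/3 ✗ · (4,3)1 1/3 ✗
Row 5: (5,2)2 1/2 ✓ · (5,3)2 2/3 ✓ · (5,4)2 1/1 ✓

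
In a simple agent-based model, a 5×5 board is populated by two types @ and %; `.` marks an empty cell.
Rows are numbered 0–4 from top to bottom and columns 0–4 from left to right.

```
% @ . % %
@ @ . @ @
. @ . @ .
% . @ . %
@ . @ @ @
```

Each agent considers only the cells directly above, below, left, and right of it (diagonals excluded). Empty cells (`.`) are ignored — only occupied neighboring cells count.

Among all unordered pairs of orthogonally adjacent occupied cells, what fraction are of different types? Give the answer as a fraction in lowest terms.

Scan each occupied cell's neighbors to the right and below so each pair is counted once.
Row 0: %(0,0)–@(0,1)≠ %(0,0)–@(1,0)≠ @(0,1)–@(1,1)= %(0,3)–%(0,4)= %(0,3)–@(1,3)≠ %(0,4)–@(1,4)≠  → 4/6 unlike.
Row 1: @(1,0)–@(1,1)= @(1,1)–@(2,1)= @(1,3)–@(1,4)= @(1,3)–@(2,3)=  → 0/4 unlike.
Row 3: %(3,0)–@(4,0)≠ @(3,2)–@(4,2)= %(3,4)–@(4,4)≠  → 2/3 unlike.
Row 4: @(4,2)–@(4,3)= @(4,3)–@(4,4)=  → 0/2 unlike.
Total adjacent occupied pairs: 15; unlike-type pairs: 6.
6/15 reduces to 2/5.

2/5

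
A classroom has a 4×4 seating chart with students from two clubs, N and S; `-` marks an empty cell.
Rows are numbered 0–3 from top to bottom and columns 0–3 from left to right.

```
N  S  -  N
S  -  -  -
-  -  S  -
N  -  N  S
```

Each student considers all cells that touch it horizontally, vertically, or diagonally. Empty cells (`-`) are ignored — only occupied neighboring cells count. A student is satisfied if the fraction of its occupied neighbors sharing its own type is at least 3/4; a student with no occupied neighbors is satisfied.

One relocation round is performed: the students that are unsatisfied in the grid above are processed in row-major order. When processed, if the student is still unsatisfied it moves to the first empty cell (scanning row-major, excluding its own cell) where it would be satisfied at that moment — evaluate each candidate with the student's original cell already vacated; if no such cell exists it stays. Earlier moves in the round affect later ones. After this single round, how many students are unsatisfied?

Initially unsatisfied (in order): (0,0), (0,1), (1,0), (2,2), (3,2), (3,3).
  (0,0): no empty cell satisfies it; stays.
  (0,1): no empty cell satisfies it; stays.
  (1,0): no empty cell satisfies it; stays.
  (2,2): no empty cell satisfies it; stays.
  (3,2): no empty cell satisfies it; stays.
  (3,3) → (1,1).
Resulting grid:
N S - N
S S - -
- - S -
N - N -
Unsatisfied now: (0,0), (0,1), (1,0), (2,2), (3,2).

5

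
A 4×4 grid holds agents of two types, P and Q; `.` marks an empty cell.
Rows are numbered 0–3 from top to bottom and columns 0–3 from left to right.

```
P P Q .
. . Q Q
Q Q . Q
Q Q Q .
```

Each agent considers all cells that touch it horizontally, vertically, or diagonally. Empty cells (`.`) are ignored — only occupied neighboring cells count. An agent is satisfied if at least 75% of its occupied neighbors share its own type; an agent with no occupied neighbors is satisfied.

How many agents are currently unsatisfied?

(0,0)P 1/1 satisfied
(0,1)P 1/3 not
(0,2)Q 2/3 not
(1,2)Q 4/5 satisfied
(1,3)Q 3/3 satisfied
(2,0)Q 3/3 satisfied
(2,1)Q 5/5 satisfied
(2,3)Q 3/3 satisfied
(3,0)Q 3/3 satisfied
(3,1)Q 4/4 satisfied
(3,2)Q 3/3 satisfied
Unsatisfied: (0,1), (0,2) — 2 in total.

2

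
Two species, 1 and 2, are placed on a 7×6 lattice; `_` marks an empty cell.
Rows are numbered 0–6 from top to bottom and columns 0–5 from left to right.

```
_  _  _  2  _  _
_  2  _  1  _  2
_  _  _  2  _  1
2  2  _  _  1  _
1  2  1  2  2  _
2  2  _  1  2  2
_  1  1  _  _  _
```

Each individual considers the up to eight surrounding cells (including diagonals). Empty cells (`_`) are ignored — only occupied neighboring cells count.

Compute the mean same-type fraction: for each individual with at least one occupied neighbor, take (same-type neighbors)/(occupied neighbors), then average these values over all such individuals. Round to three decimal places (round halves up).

0.388

(0,3)2 0/1
(1,1)2 — no occupied neighbors
(1,3)1 0/2
(1,5)2 0/1
(2,3)2 0/2
(2,5)1 1/2
(3,0)2 2/3
(3,1)2 2/4
(3,4)1 1/4
(4,0)1 0/5
(4,1)2 4/6
(4,2)1 1/5
(4,3)2 2/5
(4,4)2 3/5
(5,0)2 2/4
(5,1)2 2/6
(5,3)1 2/5
(5,4)2 3/4
(5,5)2 2/2
(6,1)1 1/3
(6,2)1 2/3
Sum over 20 individuals: 0/1 + 0/2 + 0/1 + 0/2 + 1/2 + 2/3 + 2/4 + 1/4 + 0/5 + 4/6 + 1/5 + 2/5 + 3/5 + 2/4 + 2/6 + 2/5 + 3/4 + 2/2 + 1/3 + 2/3 = 233/30; mean = 233/30 ÷ 20 = 233/600 = 0.388333… → 0.388.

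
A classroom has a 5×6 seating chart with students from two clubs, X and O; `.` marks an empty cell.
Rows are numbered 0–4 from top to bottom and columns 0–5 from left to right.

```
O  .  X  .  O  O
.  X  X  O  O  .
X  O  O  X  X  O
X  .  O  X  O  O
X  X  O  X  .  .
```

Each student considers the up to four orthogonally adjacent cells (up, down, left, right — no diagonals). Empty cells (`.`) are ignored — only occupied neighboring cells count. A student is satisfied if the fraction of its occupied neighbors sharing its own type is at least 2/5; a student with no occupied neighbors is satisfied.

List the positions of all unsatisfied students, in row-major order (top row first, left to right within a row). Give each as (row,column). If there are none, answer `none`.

(1,3), (2,1), (2,4), (3,4), (4,2)

Row 0: (0,0)O 0/0 ✓ · (0,2)X 1/1 ✓ · (0,4)O 2/2 ✓ · (0,5)O 1/1 ✓
Row 1: (1,1)X 1/2 ✓ · (1,2)X 2/4 ✓ · (1,3)O 1/3 ✗ · (1,4)O 2/3 ✓
Row 2: (2,0)X 1/2 ✓ · (2,1)O 1/3 ✗ · (2,2)O 2/4 ✓ · (2,3)X 2/4 ✓ · (2,4)X 1/4 ✗ · (2,5)O 1/2 ✓
Row 3: (3,0)X 2/2 ✓ · (3,2)O 2/3 ✓ · (3,3)X 2/4 ✓ · (3,4)O 1/3 ✗ · (3,5)O 2/2 ✓
Row 4: (4,0)X 2/2 ✓ · (4,1)X 1/2 ✓ · (4,2)O 1/3 ✗ · (4,3)X 1/2 ✓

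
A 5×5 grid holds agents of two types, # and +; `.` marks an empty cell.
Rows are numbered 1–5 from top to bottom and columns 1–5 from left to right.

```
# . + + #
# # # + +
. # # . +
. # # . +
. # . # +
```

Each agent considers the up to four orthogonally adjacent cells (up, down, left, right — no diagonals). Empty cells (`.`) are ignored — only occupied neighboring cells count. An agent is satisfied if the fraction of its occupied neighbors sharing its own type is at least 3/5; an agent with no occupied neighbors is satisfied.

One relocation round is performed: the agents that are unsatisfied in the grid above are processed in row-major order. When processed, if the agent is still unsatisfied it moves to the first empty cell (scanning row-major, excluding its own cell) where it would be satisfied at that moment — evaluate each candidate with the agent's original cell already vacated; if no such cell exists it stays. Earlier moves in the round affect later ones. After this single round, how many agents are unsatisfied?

1

Initially unsatisfied (in order): (1,3), (1,5), (2,3), (5,4), (5,5).
  (1,3) → (3,4).
  (1,5) → (1,2).
  (2,3): now satisfied by earlier moves; stays.
  (5,4) → (1,3).
  (5,5): now satisfied by earlier moves; stays.
Resulting grid:
# # # + .
# # # + +
. # # + +
. # # . +
. # . . +
Unsatisfied now: (1,4).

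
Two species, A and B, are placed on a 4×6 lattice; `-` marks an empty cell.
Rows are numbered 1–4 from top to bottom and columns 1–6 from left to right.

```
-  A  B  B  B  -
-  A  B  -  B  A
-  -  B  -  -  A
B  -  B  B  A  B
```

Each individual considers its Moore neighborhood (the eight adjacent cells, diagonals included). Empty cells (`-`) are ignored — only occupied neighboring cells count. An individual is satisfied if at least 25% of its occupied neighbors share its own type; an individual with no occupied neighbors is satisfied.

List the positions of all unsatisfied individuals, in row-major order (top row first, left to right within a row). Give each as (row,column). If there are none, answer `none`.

(4,6)

Row 1: (1,2)A 1/3 ok · (1,3)B 2/4 ok · (1,4)B 4/4 ok · (1,5)B 2/3 ok
Row 2: (2,2)A 1/4 ok · (2,3)B 3/5 ok · (2,5)B 2/4 ok · (2,6)A 1/3 ok
Row 3: (3,3)B 3/4 ok · (3,6)A 2/4 ok
Row 4: (4,1)B 0/0 ok · (4,3)B 2/2 ok · (4,4)B 2/3 ok · (4,5)A 1/3 ok · (4,6)B 0/2 unhappy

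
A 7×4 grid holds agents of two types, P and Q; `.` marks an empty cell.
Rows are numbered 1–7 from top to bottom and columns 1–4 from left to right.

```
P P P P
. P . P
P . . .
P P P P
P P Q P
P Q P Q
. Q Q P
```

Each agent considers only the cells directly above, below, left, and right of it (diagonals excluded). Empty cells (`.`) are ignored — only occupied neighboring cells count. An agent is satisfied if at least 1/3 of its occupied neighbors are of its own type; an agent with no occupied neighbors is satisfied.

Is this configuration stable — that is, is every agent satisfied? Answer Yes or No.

(1,1)P 1/1 satisfied
(1,2)P 3/3 satisfied
(1,3)P 2/2 satisfied
(1,4)P 2/2 satisfied
(2,2)P 1/1 satisfied
(2,4)P 1/1 satisfied
(3,1)P 1/1 satisfied
(4,1)P 3/3 satisfied
(4,2)P 3/3 satisfied
(4,3)P 2/3 satisfied
(4,4)P 2/2 satisfied
(5,1)P 3/3 satisfied
(5,2)P 2/4 satisfied
(5,3)Q 0/4 not
(5,4)P 1/3 satisfied
(6,1)P 1/2 satisfied
(6,2)Q 1/4 not
(6,3)P 0/4 not
(6,4)Q 0/3 not
(7,2)Q 2/2 satisfied
(7,3)Q 1/3 satisfied
(7,4)P 0/2 not
For instance (5,3) has only 0/4 same-type neighbors, below 1/3.

No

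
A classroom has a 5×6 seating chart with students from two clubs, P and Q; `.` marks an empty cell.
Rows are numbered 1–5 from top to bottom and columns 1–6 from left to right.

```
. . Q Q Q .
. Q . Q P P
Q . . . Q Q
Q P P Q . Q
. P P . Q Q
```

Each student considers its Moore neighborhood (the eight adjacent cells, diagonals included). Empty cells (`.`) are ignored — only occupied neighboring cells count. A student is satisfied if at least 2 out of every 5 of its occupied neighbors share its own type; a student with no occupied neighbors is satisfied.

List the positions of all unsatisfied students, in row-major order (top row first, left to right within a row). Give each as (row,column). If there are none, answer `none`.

(2,5), (2,6), (4,1)

Row 1: (1,3)Q 3/3 ok · (1,4)Q 3/4 ok · (1,5)Q 2/4 ok
Row 2: (2,2)Q 2/2 ok · (2,4)Q 4/5 ok · (2,5)P 1/6 unhappy · (2,6)P 1/4 unhappy
Row 3: (3,1)Q 2/3 ok · (3,5)Q 4/6 ok · (3,6)Q 2/4 ok
Row 4: (4,1)Q 1/3 unhappy · (4,2)P 3/5 ok · (4,3)P 3/4 ok · (4,4)Q 2/4 ok · (4,6)Q 4/4 ok
Row 5: (5,2)P 3/4 ok · (5,3)P 3/4 ok · (5,5)Q 3/3 ok · (5,6)Q 2/2 ok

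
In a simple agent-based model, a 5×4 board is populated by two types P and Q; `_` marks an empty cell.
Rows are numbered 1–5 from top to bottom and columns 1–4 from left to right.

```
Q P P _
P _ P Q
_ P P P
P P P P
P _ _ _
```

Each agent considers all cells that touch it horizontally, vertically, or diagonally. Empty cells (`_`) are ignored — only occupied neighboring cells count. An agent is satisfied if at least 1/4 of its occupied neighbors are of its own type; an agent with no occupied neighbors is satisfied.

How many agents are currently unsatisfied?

(1,1)Q 0/2 unhappy
(1,2)P 3/4 ok
(1,3)P 2/3 ok
(2,1)P 2/3 ok
(2,3)P 5/6 ok
(2,4)Q 0/4 unhappy
(3,2)P 6/6 ok
(3,3)P 6/7 ok
(3,4)P 4/5 ok
(4,1)P 3/3 ok
(4,2)P 5/5 ok
(4,3)P 5/5 ok
(4,4)P 3/3 ok
(5,1)P 2/2 ok
Unsatisfied: (1,1), (2,4) — 2 in total.

2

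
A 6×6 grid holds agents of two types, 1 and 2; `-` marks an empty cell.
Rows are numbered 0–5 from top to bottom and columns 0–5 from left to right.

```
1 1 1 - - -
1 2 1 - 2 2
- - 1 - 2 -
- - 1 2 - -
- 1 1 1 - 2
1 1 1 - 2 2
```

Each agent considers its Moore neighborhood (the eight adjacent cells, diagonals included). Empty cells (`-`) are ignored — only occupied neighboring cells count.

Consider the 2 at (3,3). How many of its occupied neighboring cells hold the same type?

Occupied neighbors of (3,3): (2,2)=1, (2,4)=2, (3,2)=1, (4,2)=1, (4,3)=1.
Same type (2): 1 of 5.

1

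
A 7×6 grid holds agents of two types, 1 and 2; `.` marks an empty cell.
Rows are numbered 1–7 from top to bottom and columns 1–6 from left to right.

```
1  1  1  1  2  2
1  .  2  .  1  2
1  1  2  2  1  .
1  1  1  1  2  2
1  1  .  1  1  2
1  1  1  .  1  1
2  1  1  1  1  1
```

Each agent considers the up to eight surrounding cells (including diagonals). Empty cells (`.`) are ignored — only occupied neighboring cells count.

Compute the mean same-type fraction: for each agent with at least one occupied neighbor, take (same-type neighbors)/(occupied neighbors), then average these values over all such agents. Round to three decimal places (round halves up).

0.704

Row 1: (1,1)1 2/2 · (1,2)1 3/4 · (1,3)1 2/3 · (1,4)1 2/4 · (1,5)2 2/4 · (1,6)2 2/3
Row 2: (2,1)1 4/4 · (2,3)2 2/6 · (2,5)1 2/6 · (2,6)2 2/4
Row 3: (3,1)1 4/4 · (3,2)1 5/7 · (3,3)2 2/6 · (3,4)2 3/7 · (3,5)1 2/6
Row 4: (4,1)1 5/5 · (4,2)1 6/7 · (4,3)1 5/7 · (4,4)1 4/7 · (4,5)2 3/7 · (4,6)2 2/4
Row 5: (5,1)1 5/5 · (5,2)1 7/7 · (5,4)1 5/6 · (5,5)1 4/7 · (5,6)2 2/5
Row 6: (6,1)1 4/5 · (6,2)1 6/7 · (6,3)1 6/6 · (6,5)1 6/7 · (6,6)1 4/5
Row 7: (7,1)2 0/3 · (7,2)1 4/5 · (7,3)1 4/4 · (7,4)1 4/4 · (7,5)1 4/4 · (7,6)1 3/3
Sum over 37 agents: 2/2 + 3/4 + 2/3 + 2/4 + 2/4 + 2/3 + 4/4 + 2/6 + 2/6 + 2/4 + 4/4 + 5/7 + 2/6 + 3/7 + 2/6 + 5/5 + 6/7 + 5/7 + 4/7 + 3/7 + 2/4 + 5/5 + 7/7 + 5/6 + 4/7 + 2/5 + 4/5 + 6/7 + 6/6 + 6/7 + 4/5 + 0/3 + 4/5 + 4/4 + 4/4 + 4/4 + 3/3 = 521/20; mean = 521/20 ÷ 37 = 521/740 = 0.704054… → 0.704.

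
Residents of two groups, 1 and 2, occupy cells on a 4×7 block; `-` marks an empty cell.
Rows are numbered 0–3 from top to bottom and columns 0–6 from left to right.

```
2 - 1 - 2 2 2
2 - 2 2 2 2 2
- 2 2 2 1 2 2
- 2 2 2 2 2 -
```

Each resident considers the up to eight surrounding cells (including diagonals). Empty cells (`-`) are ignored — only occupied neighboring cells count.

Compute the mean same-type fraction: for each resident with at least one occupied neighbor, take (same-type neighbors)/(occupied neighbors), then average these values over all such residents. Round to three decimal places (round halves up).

0.833

(0,0)2 1/1
(0,2)1 0/2
(0,4)2 4/4
(0,5)2 5/5
(0,6)2 3/3
(1,0)2 2/2
(1,2)2 4/5
(1,3)2 5/7
(1,4)2 6/7
(1,5)2 7/8
(1,6)2 5/5
(2,1)2 5/5
(2,2)2 7/7
(2,3)2 7/8
(2,4)1 0/8
(2,5)2 6/7
(2,6)2 4/4
(3,1)2 3/3
(3,2)2 5/5
(3,3)2 4/5
(3,4)2 4/5
(3,5)2 3/4
Sum over 22 residents: 1/1 + 0/2 + 4/4 + 5/5 + 3/3 + 2/2 + 4/5 + 5/7 + 6/7 + 7/8 + 5/5 + 5/5 + 7/7 + 7/8 + 0/8 + 6/7 + 4/4 + 3/3 + 5/5 + 4/5 + 4/5 + 3/4 = 1283/70; mean = 1283/70 ÷ 22 = 1283/1540 = 0.833116… → 0.833.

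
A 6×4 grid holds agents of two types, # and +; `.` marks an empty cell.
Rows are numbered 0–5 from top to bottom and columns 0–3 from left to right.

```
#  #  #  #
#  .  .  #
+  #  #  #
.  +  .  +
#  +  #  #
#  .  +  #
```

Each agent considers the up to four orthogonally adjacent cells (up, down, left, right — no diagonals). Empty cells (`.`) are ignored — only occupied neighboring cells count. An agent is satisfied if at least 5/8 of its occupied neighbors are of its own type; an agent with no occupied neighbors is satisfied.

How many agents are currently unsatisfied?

10

(0,0)# 2/2 satisfied
(0,1)# 2/2 satisfied
(0,2)# 2/2 satisfied
(0,3)# 2/2 satisfied
(1,0)# 1/2 not
(1,3)# 2/2 satisfied
(2,0)+ 0/2 not
(2,1)# 1/3 not
(2,2)# 2/2 satisfied
(2,3)# 2/3 satisfied
(3,1)+ 1/2 not
(3,3)+ 0/2 not
(4,0)# 1/2 not
(4,1)+ 1/3 not
(4,2)# 1/3 not
(4,3)# 2/3 satisfied
(5,0)# 1/1 satisfied
(5,2)+ 0/2 not
(5,3)# 1/2 not
Unsatisfied: (1,0), (2,0), (2,1), (3,1), (3,3), (4,0), (4,1), (4,2), (5,2), (5,3) — 10 in total.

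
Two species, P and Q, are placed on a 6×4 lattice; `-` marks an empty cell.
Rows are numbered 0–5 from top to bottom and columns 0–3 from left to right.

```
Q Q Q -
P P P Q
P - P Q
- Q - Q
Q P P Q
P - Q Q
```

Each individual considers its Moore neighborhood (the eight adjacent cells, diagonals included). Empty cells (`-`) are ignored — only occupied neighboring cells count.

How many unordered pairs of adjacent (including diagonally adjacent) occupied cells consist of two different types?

Scan each occupied cell's neighbors to the right and below (and the two forward diagonals) so each pair is counted once.
Row 0: Q(0,0)–Q(0,1)= Q(0,0)–P(1,0)≠ Q(0,0)–P(1,1)≠ Q(0,1)–Q(0,2)= Q(0,1)–P(1,1)≠ Q(0,1)–P(1,2)≠ Q(0,1)–P(1,0)≠ Q(0,2)–P(1,2)≠ Q(0,2)–Q(1,3)= Q(0,2)–P(1,1)≠  → 7/10 unlike.
Row 1: P(1,0)–P(1,1)= P(1,0)–P(2,0)= P(1,1)–P(1,2)= P(1,1)–P(2,2)= P(1,1)–P(2,0)= P(1,2)–Q(1,3)≠ P(1,2)–P(2,2)= P(1,2)–Q(2,3)≠ Q(1,3)–Q(2,3)= Q(1,3)–P(2,2)≠  → 3/10 unlike.
Row 2: P(2,0)–Q(3,1)≠ P(2,2)–Q(2,3)≠ P(2,2)–Q(3,3)≠ P(2,2)–Q(3,1)≠ Q(2,3)–Q(3,3)=  → 4/5 unlike.
Row 3: Q(3,1)–P(4,1)≠ Q(3,1)–P(4,2)≠ Q(3,1)–Q(4,0)= Q(3,3)–Q(4,3)= Q(3,3)–P(4,2)≠  → 3/5 unlike.
Row 4: Q(4,0)–P(4,1)≠ Q(4,0)–P(5,0)≠ P(4,1)–P(4,2)= P(4,1)–Q(5,2)≠ P(4,1)–P(5,0)= P(4,2)–Q(4,3)≠ P(4,2)–Q(5,2)≠ P(4,2)–Q(5,3)≠ Q(4,3)–Q(5,3)= Q(4,3)–Q(5,2)=  → 6/10 unlike.
Row 5: Q(5,2)–Q(5,3)=  → 0/1 unlike.
Total adjacent occupied pairs: 41; unlike-type pairs: 23.

23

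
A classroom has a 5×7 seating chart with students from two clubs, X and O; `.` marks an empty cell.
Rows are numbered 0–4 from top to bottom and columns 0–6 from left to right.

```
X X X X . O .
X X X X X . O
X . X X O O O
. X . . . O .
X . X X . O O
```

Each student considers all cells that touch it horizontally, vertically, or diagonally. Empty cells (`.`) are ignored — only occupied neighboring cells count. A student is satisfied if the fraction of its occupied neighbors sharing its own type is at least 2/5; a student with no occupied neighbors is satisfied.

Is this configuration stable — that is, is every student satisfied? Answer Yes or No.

Row 0: (0,0)X 3/3 satisfied · (0,1)X 5/5 satisfied · (0,2)X 5/5 satisfied · (0,3)X 4/4 satisfied · (0,5)O 1/2 satisfied
Row 1: (1,0)X 4/4 satisfied · (1,1)X 7/7 satisfied · (1,2)X 7/7 satisfied · (1,3)X 6/7 satisfied · (1,4)X 3/6 satisfied · (1,6)O 3/3 satisfied
Row 2: (2,0)X 3/3 satisfied · (2,2)X 5/5 satisfied · (2,3)X 4/5 satisfied · (2,4)O 2/5 satisfied · (2,5)O 4/5 satisfied · (2,6)O 3/3 satisfied
Row 3: (3,1)X 4/4 satisfied · (3,5)O 5/5 satisfied
Row 4: (4,0)X 1/1 satisfied · (4,2)X 2/2 satisfied · (4,3)X 1/1 satisfied · (4,5)O 2/2 satisfied · (4,6)O 2/2 satisfied
All meet the threshold, so the configuration is stable.

Yes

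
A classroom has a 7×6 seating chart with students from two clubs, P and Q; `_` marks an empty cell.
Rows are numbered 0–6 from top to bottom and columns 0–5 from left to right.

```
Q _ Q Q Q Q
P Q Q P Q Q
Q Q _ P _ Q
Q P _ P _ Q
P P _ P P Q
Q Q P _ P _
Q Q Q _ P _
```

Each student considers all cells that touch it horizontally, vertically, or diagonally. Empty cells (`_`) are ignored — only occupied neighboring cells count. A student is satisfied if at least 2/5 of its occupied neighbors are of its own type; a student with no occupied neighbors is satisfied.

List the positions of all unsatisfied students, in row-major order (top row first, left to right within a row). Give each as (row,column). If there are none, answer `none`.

Row 0: (0,0)Q 1/2 ✓ · (0,2)Q 3/4 ✓ · (0,3)Q 4/5 ✓ · (0,4)Q 4/5 ✓ · (0,5)Q 3/3 ✓
Row 1: (1,0)P 0/4 ✗ · (1,1)Q 5/6 ✓ · (1,2)Q 4/6 ✓ · (1,3)P 1/6 ✗ · (1,4)Q 5/7 ✓ · (1,5)Q 4/4 ✓
Row 2: (2,0)Q 3/5 ✓ · (2,1)Q 4/6 ✓ · (2,3)P 2/4 ✓ · (2,5)Q 3/3 ✓
Row 3: (3,0)Q 2/5 ✓ · (3,1)P 2/5 ✓ · (3,3)P 3/3 ✓ · (3,5)Q 2/3 ✓
Row 4: (4,0)P 2/5 ✓ · (4,1)P 3/6 ✓ · (4,3)P 4/4 ✓ · (4,4)P 3/5 ✓ · (4,5)Q 1/3 ✗
Row 5: (5,0)Q 3/5 ✓ · (5,1)Q 4/7 ✓ · (5,2)P 2/5 ✓ · (5,4)P 3/4 ✓
Row 6: (6,0)Q 3/3 ✓ · (6,1)Q 4/5 ✓ · (6,2)Q 2/3 ✓ · (6,4)P 1/1 ✓

(1,0), (1,3), (4,5)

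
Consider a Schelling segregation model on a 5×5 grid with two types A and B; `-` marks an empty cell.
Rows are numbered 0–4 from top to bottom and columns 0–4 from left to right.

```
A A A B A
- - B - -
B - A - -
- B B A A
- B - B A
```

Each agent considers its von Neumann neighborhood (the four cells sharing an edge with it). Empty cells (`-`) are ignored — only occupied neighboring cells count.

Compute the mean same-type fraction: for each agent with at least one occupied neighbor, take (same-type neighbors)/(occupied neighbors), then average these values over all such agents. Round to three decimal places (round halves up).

0.464

(0,0)A 1/1
(0,1)A 2/2
(0,2)A 1/3
(0,3)B 0/2
(0,4)A 0/1
(1,2)B 0/2
(2,0)B — no occupied neighbors
(2,2)A 0/2
(3,1)B 2/2
(3,2)B 1/3
(3,3)A 1/3
(3,4)A 2/2
(4,1)B 1/1
(4,3)B 0/2
(4,4)A 1/2
Sum over 14 agents: 1/1 + 2/2 + 1/3 + 0/2 + 0/1 + 0/2 + 0/2 + 2/2 + 1/3 + 1/3 + 2/2 + 1/1 + 0/2 + 1/2 = 13/2; mean = 13/2 ÷ 14 = 13/28 = 0.464285… → 0.464.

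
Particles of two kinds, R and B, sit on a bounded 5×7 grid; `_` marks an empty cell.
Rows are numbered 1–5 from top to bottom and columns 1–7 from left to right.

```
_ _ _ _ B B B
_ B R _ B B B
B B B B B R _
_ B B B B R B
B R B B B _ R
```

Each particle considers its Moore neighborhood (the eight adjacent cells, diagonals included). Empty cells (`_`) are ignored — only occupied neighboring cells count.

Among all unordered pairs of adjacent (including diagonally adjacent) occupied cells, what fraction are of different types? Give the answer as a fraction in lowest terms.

Scan each occupied cell's neighbors to the right and below (and the two forward diagonals) so each pair is counted once.
From row 1: 0 unlike of 9 pairs (running 0/9).
From row 2: 7 unlike of 15 pairs (running 7/24).
From row 3: 4 unlike of 20 pairs (running 11/44).
From row 4: 6 unlike of 19 pairs (running 17/63).
From row 5: 2 unlike of 4 pairs (running 19/67).
Total adjacent occupied pairs: 67; unlike-type pairs: 19.
19/67 is already in lowest terms.

19/67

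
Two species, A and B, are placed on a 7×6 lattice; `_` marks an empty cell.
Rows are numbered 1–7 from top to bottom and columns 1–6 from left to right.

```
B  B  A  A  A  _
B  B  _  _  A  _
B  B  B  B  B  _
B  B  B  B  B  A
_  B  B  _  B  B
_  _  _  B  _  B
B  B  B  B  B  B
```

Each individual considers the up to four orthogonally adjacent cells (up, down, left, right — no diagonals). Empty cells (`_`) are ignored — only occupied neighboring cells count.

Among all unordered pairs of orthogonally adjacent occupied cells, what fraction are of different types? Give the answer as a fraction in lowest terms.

4/39

Scan each occupied cell's neighbors to the right and below so each pair is counted once.
Row 1: B(1,1)–B(1,2)= B(1,1)–B(2,1)= B(1,2)–A(1,3)≠ B(1,2)–B(2,2)= A(1,3)–A(1,4)= A(1,4)–A(1,5)= A(1,5)–A(2,5)=  → 1/7 unlike.
Row 2: B(2,1)–B(2,2)= B(2,1)–B(3,1)= B(2,2)–B(3,2)= A(2,5)–B(3,5)≠  → 1/4 unlike.
Row 3: B(3,1)–B(3,2)= B(3,1)–B(4,1)= B(3,2)–B(3,3)= B(3,2)–B(4,2)= B(3,3)–B(3,4)= B(3,3)–B(4,3)= B(3,4)–B(3,5)= B(3,4)–B(4,4)= B(3,5)–B(4,5)=  → 0/9 unlike.
Row 4: B(4,1)–B(4,2)= B(4,2)–B(4,3)= B(4,2)–B(5,2)= B(4,3)–B(4,4)= B(4,3)–B(5,3)= B(4,4)–B(4,5)= B(4,5)–A(4,6)≠ B(4,5)–B(5,5)= A(4,6)–B(5,6)≠  → 2/9 unlike.
Row 5: B(5,2)–B(5,3)= B(5,5)–B(5,6)= B(5,6)–B(6,6)=  → 0/3 unlike.
Row 6: B(6,4)–B(7,4)= B(6,6)–B(7,6)=  → 0/2 unlike.
Row 7: B(7,1)–B(7,2)= B(7,2)–B(7,3)= B(7,3)–B(7,4)= B(7,4)–B(7,5)= B(7,5)–B(7,6)=  → 0/5 unlike.
Total adjacent occupied pairs: 39; unlike-type pairs: 4.
4/39 is already in lowest terms.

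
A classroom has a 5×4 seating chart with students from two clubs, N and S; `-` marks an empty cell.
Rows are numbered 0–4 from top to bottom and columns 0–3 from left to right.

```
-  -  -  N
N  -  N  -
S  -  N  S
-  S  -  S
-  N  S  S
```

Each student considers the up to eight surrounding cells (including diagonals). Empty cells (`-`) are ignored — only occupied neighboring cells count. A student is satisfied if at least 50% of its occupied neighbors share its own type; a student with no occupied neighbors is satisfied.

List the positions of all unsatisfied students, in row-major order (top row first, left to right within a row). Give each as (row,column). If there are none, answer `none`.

Row 0: (0,3)N 1/1 ✓
Row 1: (1,0)N 0/1 ✗ · (1,2)N 2/3 ✓
Row 2: (2,0)S 1/2 ✓ · (2,2)N 1/4 ✗ · (2,3)S 1/3 ✗
Row 3: (3,1)S 2/4 ✓ · (3,3)S 3/4 ✓
Row 4: (4,1)N 0/2 ✗ · (4,2)S 3/4 ✓ · (4,3)S 2/2 ✓

(1,0), (2,2), (2,3), (4,1)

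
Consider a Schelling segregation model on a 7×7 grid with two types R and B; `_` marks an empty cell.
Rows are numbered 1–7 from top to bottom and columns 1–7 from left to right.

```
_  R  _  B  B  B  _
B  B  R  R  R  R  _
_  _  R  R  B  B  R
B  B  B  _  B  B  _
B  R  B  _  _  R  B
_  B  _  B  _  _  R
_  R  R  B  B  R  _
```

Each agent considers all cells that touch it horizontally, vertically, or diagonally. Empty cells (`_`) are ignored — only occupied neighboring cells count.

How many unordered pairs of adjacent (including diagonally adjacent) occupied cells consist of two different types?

39

Scan each occupied cell's neighbors to the right and below (and the two forward diagonals) so each pair is counted once.
Row 1: R(1,2)–B(2,2)≠ R(1,2)–R(2,3)= R(1,2)–B(2,1)≠ B(1,4)–B(1,5)= B(1,4)–R(2,4)≠ B(1,4)–R(2,5)≠ B(1,4)–R(2,3)≠ B(1,5)–B(1,6)= B(1,5)–R(2,5)≠ B(1,5)–R(2,6)≠ B(1,5)–R(2,4)≠ B(1,6)–R(2,6)≠ B(1,6)–R(2,5)≠  → 10/13 unlike.
Row 2: B(2,1)–B(2,2)= B(2,2)–R(2,3)≠ B(2,2)–R(3,3)≠ R(2,3)–R(2,4)= R(2,3)–R(3,3)= R(2,3)–R(3,4)= R(2,4)–R(2,5)= R(2,4)–R(3,4)= R(2,4)–B(3,5)≠ R(2,4)–R(3,3)= R(2,5)–R(2,6)= R(2,5)–B(3,5)≠ R(2,5)–B(3,6)≠ R(2,5)–R(3,4)= R(2,6)–B(3,6)≠ R(2,6)–R(3,7)= R(2,6)–B(3,5)≠  → 7/17 unlike.
Row 3: R(3,3)–R(3,4)= R(3,3)–B(4,3)≠ R(3,3)–B(4,2)≠ R(3,4)–B(3,5)≠ R(3,4)–B(4,5)≠ R(3,4)–B(4,3)≠ B(3,5)–B(3,6)= B(3,5)–B(4,5)= B(3,5)–B(4,6)= B(3,6)–R(3,7)≠ B(3,6)–B(4,6)= B(3,6)–B(4,5)= R(3,7)–B(4,6)≠  → 7/13 unlike.
Row 4: B(4,1)–B(4,2)= B(4,1)–B(5,1)= B(4,1)–R(5,2)≠ B(4,2)–B(4,3)= B(4,2)–R(5,2)≠ B(4,2)–B(5,3)= B(4,2)–B(5,1)= B(4,3)–B(5,3)= B(4,3)–R(5,2)≠ B(4,5)–B(4,6)= B(4,5)–R(5,6)≠ B(4,6)–R(5,6)≠ B(4,6)–B(5,7)=  → 5/13 unlike.
Row 5: B(5,1)–R(5,2)≠ B(5,1)–B(6,2)= R(5,2)–B(5,3)≠ R(5,2)–B(6,2)≠ B(5,3)–B(6,4)= B(5,3)–B(6,2)= R(5,6)–B(5,7)≠ R(5,6)–R(6,7)= B(5,7)–R(6,7)≠  → 5/9 unlike.
Row 6: B(6,2)–R(7,2)≠ B(6,2)–R(7,3)≠ B(6,4)–B(7,4)= B(6,4)–B(7,5)= B(6,4)–R(7,3)≠ R(6,7)–R(7,6)=  → 3/6 unlike.
Row 7: R(7,2)–R(7,3)= R(7,3)–B(7,4)≠ B(7,4)–B(7,5)= B(7,5)–R(7,6)≠  → 2/4 unlike.
Total adjacent occupied pairs: 75; unlike-type pairs: 39.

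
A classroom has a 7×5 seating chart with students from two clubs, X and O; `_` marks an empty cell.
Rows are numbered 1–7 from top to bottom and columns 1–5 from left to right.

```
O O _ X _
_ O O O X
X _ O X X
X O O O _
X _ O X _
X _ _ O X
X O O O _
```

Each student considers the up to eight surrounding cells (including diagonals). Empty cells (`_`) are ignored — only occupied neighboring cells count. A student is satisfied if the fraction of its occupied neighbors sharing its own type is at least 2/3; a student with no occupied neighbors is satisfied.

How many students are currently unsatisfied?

Row 1: (1,1)O 2/2 ok · (1,2)O 3/3 ok · (1,4)X 1/3 unhappy
Row 2: (2,2)O 4/5 ok · (2,3)O 4/6 ok · (2,4)O 2/6 unhappy · (2,5)X 3/4 ok
Row 3: (3,1)X 1/3 unhappy · (3,3)O 6/7 ok · (3,4)X 2/7 unhappy · (3,5)X 2/4 unhappy
Row 4: (4,1)X 2/3 ok · (4,2)O 3/6 unhappy · (4,3)O 4/6 ok · (4,4)O 3/6 unhappy
Row 5: (5,1)X 2/3 ok · (5,3)O 4/5 ok · (5,4)X 1/5 unhappy
Row 6: (6,1)X 2/3 ok · (6,4)O 3/5 unhappy · (6,5)X 1/3 unhappy
Row 7: (7,1)X 1/2 unhappy · (7,2)O 1/3 unhappy · (7,3)O 3/3 ok · (7,4)O 2/3 ok
Unsatisfied: (1,4), (2,4), (3,1), (3,4), (3,5), (4,2), (4,4), (5,4), (6,4), (6,5), (7,1), (7,2) — 12 in total.

12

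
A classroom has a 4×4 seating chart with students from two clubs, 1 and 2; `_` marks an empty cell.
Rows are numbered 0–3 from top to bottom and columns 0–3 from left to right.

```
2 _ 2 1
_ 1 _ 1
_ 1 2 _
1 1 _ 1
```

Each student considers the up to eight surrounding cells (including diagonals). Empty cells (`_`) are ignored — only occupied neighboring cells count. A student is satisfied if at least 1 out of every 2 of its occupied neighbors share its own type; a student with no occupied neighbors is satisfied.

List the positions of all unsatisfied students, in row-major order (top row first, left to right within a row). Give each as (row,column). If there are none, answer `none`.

(0,0), (0,2), (1,1), (1,3), (2,2), (3,3)

(0,0)2 0/1 not
(0,2)2 0/3 not
(0,3)1 1/2 satisfied
(1,1)1 1/4 not
(1,3)1 1/3 not
(2,1)1 3/4 satisfied
(2,2)2 0/5 not
(3,0)1 2/2 satisfied
(3,1)1 2/3 satisfied
(3,3)1 0/1 not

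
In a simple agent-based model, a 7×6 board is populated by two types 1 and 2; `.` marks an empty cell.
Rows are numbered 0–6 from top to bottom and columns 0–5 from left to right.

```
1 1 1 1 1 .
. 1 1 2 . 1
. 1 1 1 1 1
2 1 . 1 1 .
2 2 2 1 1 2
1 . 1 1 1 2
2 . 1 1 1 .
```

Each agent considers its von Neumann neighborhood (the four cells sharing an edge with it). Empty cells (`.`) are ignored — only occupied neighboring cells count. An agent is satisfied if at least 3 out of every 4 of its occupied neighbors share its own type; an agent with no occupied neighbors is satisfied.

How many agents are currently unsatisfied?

(0,0)1 1/1 ok
(0,1)1 3/3 ok
(0,2)1 3/3 ok
(0,3)1 2/3 unhappy
(0,4)1 1/1 ok
(1,1)1 3/3 ok
(1,2)1 3/4 ok
(1,3)2 0/3 unhappy
(1,5)1 1/1 ok
(2,1)1 3/3 ok
(2,2)1 3/3 ok
(2,3)1 3/4 ok
(2,4)1 3/3 ok
(2,5)1 2/2 ok
(3,0)2 1/2 unhappy
(3,1)1 1/3 unhappy
(3,3)1 3/3 ok
(3,4)1 3/3 ok
(4,0)2 2/3 unhappy
(4,1)2 2/3 unhappy
(4,2)2 1/3 unhappy
(4,3)1 3/4 ok
(4,4)1 3/4 ok
(4,5)2 1/2 unhappy
(5,0)1 0/2 unhappy
(5,2)1 2/3 unhappy
(5,3)1 4/4 ok
(5,4)1 3/4 ok
(5,5)2 1/2 unhappy
(6,0)2 0/1 unhappy
(6,2)1 2/2 ok
(6,3)1 3/3 ok
(6,4)1 2/2 ok
Unsatisfied: (0,3), (1,3), (3,0), (3,1), (4,0), (4,1), (4,2), (4,5), (5,0), (5,2), (5,5), (6,0) — 12 in total.

12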